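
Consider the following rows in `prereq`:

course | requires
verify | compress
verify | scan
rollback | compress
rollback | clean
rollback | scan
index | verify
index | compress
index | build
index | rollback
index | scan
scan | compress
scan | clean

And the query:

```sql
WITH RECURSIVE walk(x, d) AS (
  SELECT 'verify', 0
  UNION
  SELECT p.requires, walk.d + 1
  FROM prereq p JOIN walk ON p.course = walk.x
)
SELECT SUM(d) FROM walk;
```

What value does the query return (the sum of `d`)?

Base: (verify, d=0).
Iteration 1: edges from {verify} -> (compress, d=1), (scan, d=1).
Iteration 2: edges from {compress,scan} -> (clean, d=2), (compress, d=2).
Iteration 3: no outgoing edges from {clean,compress}; recursion stops.
SUM(d) = 0 + 1 + 1 + 2 + 2 = 6.

6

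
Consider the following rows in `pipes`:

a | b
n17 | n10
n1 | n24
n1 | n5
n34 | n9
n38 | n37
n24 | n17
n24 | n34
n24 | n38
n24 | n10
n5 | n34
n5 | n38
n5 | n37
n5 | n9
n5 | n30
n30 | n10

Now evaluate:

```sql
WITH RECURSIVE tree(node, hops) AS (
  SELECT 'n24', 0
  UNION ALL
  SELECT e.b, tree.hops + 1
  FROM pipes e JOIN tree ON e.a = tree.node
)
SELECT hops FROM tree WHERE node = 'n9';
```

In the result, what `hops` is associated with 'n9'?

2

Base: (n24, hops=0).
Iteration 1: edges from {n24} -> (n10, hops=1), (n17, hops=1), (n34, hops=1), (n38, hops=1).
Iteration 2: edges from {n10,n17,n34,n38} -> (n10, hops=2), (n37, hops=2), (n9, hops=2).
Iteration 3: no outgoing edges from {n10,n37,n9}; recursion stops.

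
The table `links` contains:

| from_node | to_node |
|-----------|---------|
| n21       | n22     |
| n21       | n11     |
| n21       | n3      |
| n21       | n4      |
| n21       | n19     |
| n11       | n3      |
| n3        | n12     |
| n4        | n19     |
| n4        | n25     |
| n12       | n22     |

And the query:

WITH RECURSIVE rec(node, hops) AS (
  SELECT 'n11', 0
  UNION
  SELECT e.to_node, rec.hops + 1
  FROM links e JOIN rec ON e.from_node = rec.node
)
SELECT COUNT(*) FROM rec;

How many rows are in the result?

Base: (n11, hops=0).
Iteration 1: edges from {n11} -> (n3, hops=1).
Iteration 2: edges from {n3} -> (n12, hops=2).
Iteration 3: edges from {n12} -> (n22, hops=3).
Iteration 4: no outgoing edges from {n22}; recursion stops.
Total rows emitted: 4.

4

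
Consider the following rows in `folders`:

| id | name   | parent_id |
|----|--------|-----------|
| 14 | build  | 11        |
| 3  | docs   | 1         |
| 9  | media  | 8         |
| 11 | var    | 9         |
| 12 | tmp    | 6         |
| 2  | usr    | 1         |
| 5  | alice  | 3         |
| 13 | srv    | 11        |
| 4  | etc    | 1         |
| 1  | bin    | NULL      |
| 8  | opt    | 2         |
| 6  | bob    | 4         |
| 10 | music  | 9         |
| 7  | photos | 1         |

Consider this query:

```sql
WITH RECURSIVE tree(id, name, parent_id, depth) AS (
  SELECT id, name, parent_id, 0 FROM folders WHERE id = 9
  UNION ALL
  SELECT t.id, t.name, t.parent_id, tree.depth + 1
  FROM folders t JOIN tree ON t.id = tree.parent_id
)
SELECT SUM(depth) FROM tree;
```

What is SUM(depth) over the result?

6

Base: id=9 (media), parent_id=8, depth 0.
Iteration 1: join on id=8 -> opt (id 8, parent_id=2, depth 1).
Iteration 2: join on id=2 -> usr (id 2, parent_id=1, depth 2).
Iteration 3: join on id=1 -> bin (id 1, parent_id=NULL, depth 3).
Iteration 4: parent_id is NULL; no match; recursion stops.
SUM(depth) = 0 + 1 + 2 + 3 = 6.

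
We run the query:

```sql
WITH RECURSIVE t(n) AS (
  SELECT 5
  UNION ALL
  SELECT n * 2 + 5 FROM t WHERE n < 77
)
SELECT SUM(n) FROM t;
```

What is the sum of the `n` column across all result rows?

Base: n=5.
Iteration 1: 5 < 77 holds -> n = 5 * 2 + 5 = 15.
Iteration 2: 15 < 77 holds -> n = 15 * 2 + 5 = 35.
Iteration 3: 35 < 77 holds -> n = 35 * 2 + 5 = 75.
Iteration 4: 75 < 77 holds -> n = 75 * 2 + 5 = 155.
Iteration 5: 155 < 77 fails; recursion stops.
SUM(n) = 5 + 15 + 35 + 75 + 155 = 285.

285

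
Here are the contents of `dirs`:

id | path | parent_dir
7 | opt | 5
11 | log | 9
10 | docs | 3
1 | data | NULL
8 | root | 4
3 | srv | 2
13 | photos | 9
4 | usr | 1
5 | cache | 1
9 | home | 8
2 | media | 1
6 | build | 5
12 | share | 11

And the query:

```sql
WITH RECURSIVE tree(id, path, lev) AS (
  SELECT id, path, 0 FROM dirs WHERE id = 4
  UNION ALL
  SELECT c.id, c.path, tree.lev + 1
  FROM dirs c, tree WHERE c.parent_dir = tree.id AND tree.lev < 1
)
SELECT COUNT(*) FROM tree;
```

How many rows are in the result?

Base: id=4 (usr) at lev 0.
Iteration 1: rows with parent_dir in {4} -> root (id 8, lev 1).
Iteration 2: lev < 1 fails for all current rows; recursion stops.
Total rows emitted: 2.

2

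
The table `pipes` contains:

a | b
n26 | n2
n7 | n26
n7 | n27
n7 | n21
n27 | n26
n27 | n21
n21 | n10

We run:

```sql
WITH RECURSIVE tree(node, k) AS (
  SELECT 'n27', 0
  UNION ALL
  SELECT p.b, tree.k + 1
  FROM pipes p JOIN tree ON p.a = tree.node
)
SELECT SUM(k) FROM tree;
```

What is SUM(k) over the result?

Base: (n27, k=0).
Iteration 1: edges from {n27} -> (n21, k=1), (n26, k=1).
Iteration 2: edges from {n21,n26} -> (n10, k=2), (n2, k=2).
Iteration 3: no outgoing edges from {n10,n2}; recursion stops.
SUM(k) = 0 + 1 + 1 + 2 + 2 = 6.

6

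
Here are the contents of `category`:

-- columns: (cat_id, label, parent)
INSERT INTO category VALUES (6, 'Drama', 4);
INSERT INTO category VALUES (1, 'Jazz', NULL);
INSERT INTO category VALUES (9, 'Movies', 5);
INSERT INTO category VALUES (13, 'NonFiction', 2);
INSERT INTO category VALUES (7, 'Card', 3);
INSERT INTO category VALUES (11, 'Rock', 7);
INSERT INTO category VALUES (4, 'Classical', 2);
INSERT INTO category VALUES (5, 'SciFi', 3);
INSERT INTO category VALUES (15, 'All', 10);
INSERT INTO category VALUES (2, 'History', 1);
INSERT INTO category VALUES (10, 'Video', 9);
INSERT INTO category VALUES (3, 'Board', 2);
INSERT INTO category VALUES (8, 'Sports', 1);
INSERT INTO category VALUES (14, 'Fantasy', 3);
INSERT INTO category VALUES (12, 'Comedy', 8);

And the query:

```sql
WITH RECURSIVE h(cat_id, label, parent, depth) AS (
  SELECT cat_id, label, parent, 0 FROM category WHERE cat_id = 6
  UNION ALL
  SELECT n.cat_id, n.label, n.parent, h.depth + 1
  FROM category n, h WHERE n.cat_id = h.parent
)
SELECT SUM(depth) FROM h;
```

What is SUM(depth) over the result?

Base: cat_id=6 (Drama), parent=4, depth 0.
Iteration 1: join on cat_id=4 -> Classical (id 4, parent=2, depth 1).
Iteration 2: join on cat_id=2 -> History (id 2, parent=1, depth 2).
Iteration 3: join on cat_id=1 -> Jazz (id 1, parent=NULL, depth 3).
Iteration 4: parent is NULL; no match; recursion stops.
SUM(depth) = 0 + 1 + 2 + 3 = 6.

6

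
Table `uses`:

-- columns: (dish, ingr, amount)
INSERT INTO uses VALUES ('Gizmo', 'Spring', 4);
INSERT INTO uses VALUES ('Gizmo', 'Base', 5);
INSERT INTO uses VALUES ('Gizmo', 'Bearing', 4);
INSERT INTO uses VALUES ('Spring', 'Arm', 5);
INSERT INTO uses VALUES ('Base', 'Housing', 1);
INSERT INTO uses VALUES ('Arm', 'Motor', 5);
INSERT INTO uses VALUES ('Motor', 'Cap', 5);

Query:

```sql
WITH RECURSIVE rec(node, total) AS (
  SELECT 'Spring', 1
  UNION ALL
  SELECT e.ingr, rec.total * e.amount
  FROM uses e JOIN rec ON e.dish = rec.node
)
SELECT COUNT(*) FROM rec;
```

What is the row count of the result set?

Base: (Spring, total=1).
Iteration 1: components of {Spring} -> Arm = 1*5 = 5.
Iteration 2: components of {Arm} -> Motor = 5*5 = 25.
Iteration 3: components of {Motor} -> Cap = 25*5 = 125.
Iteration 4: no further components; recursion stops.
Total rows emitted: 4.

4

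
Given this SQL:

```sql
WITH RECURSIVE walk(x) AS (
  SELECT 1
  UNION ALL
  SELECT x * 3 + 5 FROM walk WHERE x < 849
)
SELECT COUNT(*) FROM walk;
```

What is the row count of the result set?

Base: x=1.
Iteration 1: 1 < 849 holds -> x = 1 * 3 + 5 = 8.
Iteration 2: 8 < 849 holds -> x = 8 * 3 + 5 = 29.
Iteration 3: 29 < 849 holds -> x = 29 * 3 + 5 = 92.
Iteration 4: 92 < 849 holds -> x = 92 * 3 + 5 = 281.
Iteration 5: 281 < 849 holds -> x = 281 * 3 + 5 = 848.
Iteration 6: 848 < 849 holds -> x = 848 * 3 + 5 = 2549.
Iteration 7: 2549 < 849 fails; recursion stops.
Total rows emitted: 7.

7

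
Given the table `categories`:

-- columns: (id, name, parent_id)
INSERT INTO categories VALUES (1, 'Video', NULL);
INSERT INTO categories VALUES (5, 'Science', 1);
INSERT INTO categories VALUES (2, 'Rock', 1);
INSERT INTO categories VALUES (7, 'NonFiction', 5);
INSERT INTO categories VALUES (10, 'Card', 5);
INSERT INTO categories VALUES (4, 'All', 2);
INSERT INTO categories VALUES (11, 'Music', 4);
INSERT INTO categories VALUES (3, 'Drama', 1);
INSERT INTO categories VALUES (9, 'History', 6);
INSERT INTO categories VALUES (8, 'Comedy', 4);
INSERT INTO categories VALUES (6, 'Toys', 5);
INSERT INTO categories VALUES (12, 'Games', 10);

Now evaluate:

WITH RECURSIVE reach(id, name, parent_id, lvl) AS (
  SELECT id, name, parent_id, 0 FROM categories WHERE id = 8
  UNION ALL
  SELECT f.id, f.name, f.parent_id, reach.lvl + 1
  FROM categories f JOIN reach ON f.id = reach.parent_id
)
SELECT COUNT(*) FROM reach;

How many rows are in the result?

4

Base: id=8 (Comedy), parent_id=4, lvl 0.
Iteration 1: join on id=4 -> All (id 4, parent_id=2, lvl 1).
Iteration 2: join on id=2 -> Rock (id 2, parent_id=1, lvl 2).
Iteration 3: join on id=1 -> Video (id 1, parent_id=NULL, lvl 3).
Iteration 4: parent_id is NULL; no match; recursion stops.
Total rows emitted: 4.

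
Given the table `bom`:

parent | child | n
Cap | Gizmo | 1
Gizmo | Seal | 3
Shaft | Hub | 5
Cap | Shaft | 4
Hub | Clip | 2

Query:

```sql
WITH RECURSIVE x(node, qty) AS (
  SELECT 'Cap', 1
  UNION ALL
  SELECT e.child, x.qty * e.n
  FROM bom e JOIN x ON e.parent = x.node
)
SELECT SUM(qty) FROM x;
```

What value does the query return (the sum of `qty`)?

69

Base: (Cap, qty=1).
Iteration 1: components of {Cap} -> Gizmo = 1*1 = 1, Shaft = 1*4 = 4.
Iteration 2: components of {Gizmo,Shaft} -> Hub = 4*5 = 20, Seal = 1*3 = 3.
Iteration 3: components of {Hub,Seal} -> Clip = 20*2 = 40.
Iteration 4: no further components; recursion stops.
SUM(qty) = 1 + 4 + 1 + 20 + 3 + 40 = 69.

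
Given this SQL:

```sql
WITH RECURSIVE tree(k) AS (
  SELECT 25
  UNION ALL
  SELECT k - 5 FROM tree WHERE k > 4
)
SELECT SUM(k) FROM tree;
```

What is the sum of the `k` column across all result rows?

Base: k=25.
Iteration 1: 25 > 4 holds -> k = 25 - 5 = 20.
Iteration 2: 20 > 4 holds -> k = 20 - 5 = 15.
Iteration 3: 15 > 4 holds -> k = 15 - 5 = 10.
Iteration 4: 10 > 4 holds -> k = 10 - 5 = 5.
Iteration 5: 5 > 4 holds -> k = 5 - 5 = 0.
Iteration 6: 0 > 4 fails; recursion stops.
SUM(k) = 25 + 20 + 15 + 10 + 5 + 0 = 75.

75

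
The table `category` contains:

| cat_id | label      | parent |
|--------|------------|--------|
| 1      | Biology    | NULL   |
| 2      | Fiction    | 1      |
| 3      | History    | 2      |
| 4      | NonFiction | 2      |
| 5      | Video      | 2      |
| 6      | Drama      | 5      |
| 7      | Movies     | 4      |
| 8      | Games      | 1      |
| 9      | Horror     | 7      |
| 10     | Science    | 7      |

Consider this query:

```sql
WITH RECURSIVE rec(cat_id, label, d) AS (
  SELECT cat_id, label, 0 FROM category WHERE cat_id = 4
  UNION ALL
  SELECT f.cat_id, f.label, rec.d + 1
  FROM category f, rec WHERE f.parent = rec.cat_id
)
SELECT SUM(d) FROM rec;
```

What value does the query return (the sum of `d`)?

5

Base: cat_id=4 (NonFiction) at d 0.
Iteration 1: rows with parent in {4} -> Movies (id 7, d 1).
Iteration 2: rows with parent in {7} -> Horror (id 9, d 2), Science (id 10, d 2).
Iteration 3: no rows with parent in {9,10}; recursion stops.
SUM(d) = 0 + 1 + 2 + 2 = 5.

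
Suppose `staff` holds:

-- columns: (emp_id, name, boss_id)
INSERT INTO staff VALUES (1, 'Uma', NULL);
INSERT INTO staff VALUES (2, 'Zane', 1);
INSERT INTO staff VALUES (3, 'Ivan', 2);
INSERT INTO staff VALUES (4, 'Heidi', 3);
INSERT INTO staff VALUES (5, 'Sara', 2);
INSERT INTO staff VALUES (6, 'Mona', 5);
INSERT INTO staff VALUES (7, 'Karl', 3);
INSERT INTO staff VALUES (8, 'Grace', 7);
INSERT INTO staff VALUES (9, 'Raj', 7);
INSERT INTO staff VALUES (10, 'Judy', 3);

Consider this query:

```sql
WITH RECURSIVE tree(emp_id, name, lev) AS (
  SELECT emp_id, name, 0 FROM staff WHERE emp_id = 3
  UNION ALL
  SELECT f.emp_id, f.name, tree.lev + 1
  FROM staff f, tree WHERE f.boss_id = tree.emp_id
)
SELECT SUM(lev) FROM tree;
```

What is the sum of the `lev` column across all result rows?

7

Base: emp_id=3 (Ivan) at lev 0.
Iteration 1: rows with boss_id in {3} -> Heidi (id 4, lev 1), Karl (id 7, lev 1), Judy (id 10, lev 1).
Iteration 2: rows with boss_id in {4,7,10} -> Grace (id 8, lev 2), Raj (id 9, lev 2).
Iteration 3: no rows with boss_id in {8,9}; recursion stops.
SUM(lev) = 0 + 1 + 1 + 1 + 2 + 2 = 7.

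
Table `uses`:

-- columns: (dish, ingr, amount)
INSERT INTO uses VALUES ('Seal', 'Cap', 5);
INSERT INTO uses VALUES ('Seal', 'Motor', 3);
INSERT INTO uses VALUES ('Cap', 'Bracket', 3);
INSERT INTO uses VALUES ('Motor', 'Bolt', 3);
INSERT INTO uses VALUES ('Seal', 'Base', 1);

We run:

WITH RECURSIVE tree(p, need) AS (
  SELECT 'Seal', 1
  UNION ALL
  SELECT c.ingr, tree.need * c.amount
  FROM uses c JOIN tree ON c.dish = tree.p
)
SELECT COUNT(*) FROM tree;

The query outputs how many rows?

6

Base: (Seal, need=1).
Iteration 1: components of {Seal} -> Base = 1*1 = 1, Cap = 1*5 = 5, Motor = 1*3 = 3.
Iteration 2: components of {Base,Cap,Motor} -> Bolt = 3*3 = 9, Bracket = 5*3 = 15.
Iteration 3: no further components; recursion stops.
Total rows emitted: 6.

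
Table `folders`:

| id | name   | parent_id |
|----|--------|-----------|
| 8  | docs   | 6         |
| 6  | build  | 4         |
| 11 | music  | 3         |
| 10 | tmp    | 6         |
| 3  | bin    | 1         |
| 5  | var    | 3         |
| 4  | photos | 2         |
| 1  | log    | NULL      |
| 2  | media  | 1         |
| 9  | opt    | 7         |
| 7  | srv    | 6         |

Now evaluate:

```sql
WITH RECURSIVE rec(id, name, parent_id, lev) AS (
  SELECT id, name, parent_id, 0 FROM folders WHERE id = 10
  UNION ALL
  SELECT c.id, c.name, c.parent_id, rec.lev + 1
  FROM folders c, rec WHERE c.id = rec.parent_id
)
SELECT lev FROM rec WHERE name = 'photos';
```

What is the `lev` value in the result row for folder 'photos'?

Base: id=10 (tmp), parent_id=6, lev 0.
Iteration 1: join on id=6 -> build (id 6, parent_id=4, lev 1).
Iteration 2: join on id=4 -> photos (id 4, parent_id=2, lev 2).
Iteration 3: join on id=2 -> media (id 2, parent_id=1, lev 3).
Iteration 4: join on id=1 -> log (id 1, parent_id=NULL, lev 4).
Iteration 5: parent_id is NULL; no match; recursion stops.

2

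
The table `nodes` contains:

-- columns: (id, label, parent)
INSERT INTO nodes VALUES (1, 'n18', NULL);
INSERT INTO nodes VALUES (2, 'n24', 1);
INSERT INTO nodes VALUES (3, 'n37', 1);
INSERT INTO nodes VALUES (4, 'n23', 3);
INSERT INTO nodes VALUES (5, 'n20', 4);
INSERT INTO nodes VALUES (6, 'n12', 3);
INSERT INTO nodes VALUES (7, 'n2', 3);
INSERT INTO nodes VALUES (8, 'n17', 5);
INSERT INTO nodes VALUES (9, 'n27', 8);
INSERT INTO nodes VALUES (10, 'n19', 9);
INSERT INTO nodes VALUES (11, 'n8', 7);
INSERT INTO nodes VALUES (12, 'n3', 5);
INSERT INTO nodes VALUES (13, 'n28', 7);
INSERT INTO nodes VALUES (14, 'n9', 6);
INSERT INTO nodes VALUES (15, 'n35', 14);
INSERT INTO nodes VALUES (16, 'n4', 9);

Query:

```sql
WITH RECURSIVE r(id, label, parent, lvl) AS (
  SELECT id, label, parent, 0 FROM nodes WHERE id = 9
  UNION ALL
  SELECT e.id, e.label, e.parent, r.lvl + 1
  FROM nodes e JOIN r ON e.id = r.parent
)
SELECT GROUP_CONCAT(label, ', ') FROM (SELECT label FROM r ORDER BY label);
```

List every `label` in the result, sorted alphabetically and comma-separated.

n17, n18, n20, n23, n27, n37

Base: id=9 (n27), parent=8, lvl 0.
Iteration 1: join on id=8 -> n17 (id 8, parent=5, lvl 1).
Iteration 2: join on id=5 -> n20 (id 5, parent=4, lvl 2).
Iteration 3: join on id=4 -> n23 (id 4, parent=3, lvl 3).
Iteration 4: join on id=3 -> n37 (id 3, parent=1, lvl 4).
Iteration 5: join on id=1 -> n18 (id 1, parent=NULL, lvl 5).
Iteration 6: parent is NULL; no match; recursion stops.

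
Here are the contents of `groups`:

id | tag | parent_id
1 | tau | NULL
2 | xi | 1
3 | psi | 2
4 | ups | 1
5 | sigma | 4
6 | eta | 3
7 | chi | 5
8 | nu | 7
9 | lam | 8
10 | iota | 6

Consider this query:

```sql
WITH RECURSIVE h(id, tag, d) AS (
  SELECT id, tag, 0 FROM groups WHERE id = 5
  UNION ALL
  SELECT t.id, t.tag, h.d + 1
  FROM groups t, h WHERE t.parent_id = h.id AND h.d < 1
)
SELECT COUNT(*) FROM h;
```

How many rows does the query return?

Base: id=5 (sigma) at d 0.
Iteration 1: rows with parent_id in {5} -> chi (id 7, d 1).
Iteration 2: d < 1 fails for all current rows; recursion stops.
Total rows emitted: 2.

2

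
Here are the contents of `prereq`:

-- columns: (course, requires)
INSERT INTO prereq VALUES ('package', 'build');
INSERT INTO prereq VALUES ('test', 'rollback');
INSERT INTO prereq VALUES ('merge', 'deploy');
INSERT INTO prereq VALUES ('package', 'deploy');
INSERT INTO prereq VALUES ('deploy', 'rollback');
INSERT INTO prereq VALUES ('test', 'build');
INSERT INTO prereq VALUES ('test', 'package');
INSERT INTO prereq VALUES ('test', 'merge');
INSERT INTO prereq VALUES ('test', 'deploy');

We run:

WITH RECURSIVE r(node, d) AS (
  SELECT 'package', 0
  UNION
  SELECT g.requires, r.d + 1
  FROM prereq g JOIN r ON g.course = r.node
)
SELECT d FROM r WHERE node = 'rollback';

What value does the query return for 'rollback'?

Base: (package, d=0).
Iteration 1: edges from {package} -> (build, d=1), (deploy, d=1).
Iteration 2: edges from {build,deploy} -> (rollback, d=2).
Iteration 3: no outgoing edges from {rollback}; recursion stops.

2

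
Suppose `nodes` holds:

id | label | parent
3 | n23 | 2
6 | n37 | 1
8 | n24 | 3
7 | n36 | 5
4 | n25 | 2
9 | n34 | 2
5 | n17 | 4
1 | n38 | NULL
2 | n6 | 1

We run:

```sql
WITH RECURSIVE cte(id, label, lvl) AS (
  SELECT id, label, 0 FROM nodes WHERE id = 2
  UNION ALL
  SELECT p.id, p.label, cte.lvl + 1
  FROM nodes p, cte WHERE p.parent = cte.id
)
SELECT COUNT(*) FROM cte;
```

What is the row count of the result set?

7

Base: id=2 (n6) at lvl 0.
Iteration 1: rows with parent in {2} -> n23 (id 3, lvl 1), n25 (id 4, lvl 1), n34 (id 9, lvl 1).
Iteration 2: rows with parent in {3,4,9} -> n17 (id 5, lvl 2), n24 (id 8, lvl 2).
Iteration 3: rows with parent in {5,8} -> n36 (id 7, lvl 3).
Iteration 4: no rows with parent in {7}; recursion stops.
Total rows emitted: 7.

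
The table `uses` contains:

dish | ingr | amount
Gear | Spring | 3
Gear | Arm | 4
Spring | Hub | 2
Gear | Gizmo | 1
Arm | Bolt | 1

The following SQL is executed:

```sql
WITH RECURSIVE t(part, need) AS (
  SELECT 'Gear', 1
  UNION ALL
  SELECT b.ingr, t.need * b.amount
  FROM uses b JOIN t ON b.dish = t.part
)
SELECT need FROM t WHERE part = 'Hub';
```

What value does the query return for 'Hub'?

6

Base: (Gear, need=1).
Iteration 1: components of {Gear} -> Arm = 1*4 = 4, Gizmo = 1*1 = 1, Spring = 1*3 = 3.
Iteration 2: components of {Arm,Gizmo,Spring} -> Bolt = 4*1 = 4, Hub = 3*2 = 6.
Iteration 3: no further components; recursion stops.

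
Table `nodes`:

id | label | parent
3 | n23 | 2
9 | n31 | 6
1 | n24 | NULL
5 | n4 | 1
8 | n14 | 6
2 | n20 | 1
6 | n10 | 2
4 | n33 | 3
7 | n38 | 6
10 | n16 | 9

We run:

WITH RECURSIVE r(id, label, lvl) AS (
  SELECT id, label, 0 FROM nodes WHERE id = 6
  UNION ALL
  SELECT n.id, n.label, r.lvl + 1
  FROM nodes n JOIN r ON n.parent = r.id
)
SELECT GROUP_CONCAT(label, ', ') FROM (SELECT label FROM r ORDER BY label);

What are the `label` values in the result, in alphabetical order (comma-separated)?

Base: id=6 (n10) at lvl 0.
Iteration 1: rows with parent in {6} -> n38 (id 7, lvl 1), n14 (id 8, lvl 1), n31 (id 9, lvl 1).
Iteration 2: rows with parent in {7,8,9} -> n16 (id 10, lvl 2).
Iteration 3: no rows with parent in {10}; recursion stops.

n10, n14, n16, n31, n38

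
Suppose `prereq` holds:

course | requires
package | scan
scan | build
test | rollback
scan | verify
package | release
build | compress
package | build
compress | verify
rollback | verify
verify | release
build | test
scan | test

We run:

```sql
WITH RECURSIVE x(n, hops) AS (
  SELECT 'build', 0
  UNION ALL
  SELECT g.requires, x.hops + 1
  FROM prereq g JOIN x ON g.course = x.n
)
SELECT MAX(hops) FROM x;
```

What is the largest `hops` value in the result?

Base: (build, hops=0).
Iteration 1: edges from {build} -> (compress, hops=1), (test, hops=1).
Iteration 2: edges from {compress,test} -> (rollback, hops=2), (verify, hops=2).
Iteration 3: edges from {rollback,verify} -> (release, hops=3), (verify, hops=3).
Iteration 4: edges from {release,verify} -> (release, hops=4).
Iteration 5: no outgoing edges from {release}; recursion stops.
hops values: 0, 1, 1, 2, 2, 3, 3, 4; the maximum is 4.

4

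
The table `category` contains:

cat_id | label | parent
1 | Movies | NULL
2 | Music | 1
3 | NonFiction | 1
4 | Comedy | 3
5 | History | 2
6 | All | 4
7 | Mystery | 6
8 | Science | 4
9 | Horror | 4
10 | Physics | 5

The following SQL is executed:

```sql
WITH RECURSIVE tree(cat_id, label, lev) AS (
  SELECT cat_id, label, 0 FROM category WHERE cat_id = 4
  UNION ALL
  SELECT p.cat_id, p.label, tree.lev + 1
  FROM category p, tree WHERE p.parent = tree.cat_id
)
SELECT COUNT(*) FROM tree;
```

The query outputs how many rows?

5

Base: cat_id=4 (Comedy) at lev 0.
Iteration 1: rows with parent in {4} -> All (id 6, lev 1), Science (id 8, lev 1), Horror (id 9, lev 1).
Iteration 2: rows with parent in {6,8,9} -> Mystery (id 7, lev 2).
Iteration 3: no rows with parent in {7}; recursion stops.
Total rows emitted: 5.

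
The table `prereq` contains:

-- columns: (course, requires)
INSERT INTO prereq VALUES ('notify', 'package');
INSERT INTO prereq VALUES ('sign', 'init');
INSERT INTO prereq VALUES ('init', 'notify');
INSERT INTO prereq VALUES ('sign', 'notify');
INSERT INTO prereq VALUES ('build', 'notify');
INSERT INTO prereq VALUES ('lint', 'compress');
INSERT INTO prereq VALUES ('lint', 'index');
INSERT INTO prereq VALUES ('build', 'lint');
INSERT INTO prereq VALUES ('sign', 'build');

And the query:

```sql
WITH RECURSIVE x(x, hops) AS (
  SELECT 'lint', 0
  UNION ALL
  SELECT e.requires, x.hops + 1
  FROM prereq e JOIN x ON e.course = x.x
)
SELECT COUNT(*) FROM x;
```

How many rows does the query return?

Base: (lint, hops=0).
Iteration 1: edges from {lint} -> (compress, hops=1), (index, hops=1).
Iteration 2: no outgoing edges from {compress,index}; recursion stops.
Total rows emitted: 3.

3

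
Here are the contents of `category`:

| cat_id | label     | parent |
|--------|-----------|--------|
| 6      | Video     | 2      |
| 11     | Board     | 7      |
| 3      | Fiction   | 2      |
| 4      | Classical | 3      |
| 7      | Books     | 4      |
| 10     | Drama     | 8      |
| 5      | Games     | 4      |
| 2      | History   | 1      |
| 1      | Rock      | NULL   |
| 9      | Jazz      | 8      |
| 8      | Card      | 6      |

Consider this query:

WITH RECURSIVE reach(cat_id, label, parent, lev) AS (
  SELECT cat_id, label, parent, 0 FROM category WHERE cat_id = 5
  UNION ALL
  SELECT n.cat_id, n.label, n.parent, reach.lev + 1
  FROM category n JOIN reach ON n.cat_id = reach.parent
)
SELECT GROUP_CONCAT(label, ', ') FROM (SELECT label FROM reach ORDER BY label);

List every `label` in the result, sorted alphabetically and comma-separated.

Base: cat_id=5 (Games), parent=4, lev 0.
Iteration 1: join on cat_id=4 -> Classical (id 4, parent=3, lev 1).
Iteration 2: join on cat_id=3 -> Fiction (id 3, parent=2, lev 2).
Iteration 3: join on cat_id=2 -> History (id 2, parent=1, lev 3).
Iteration 4: join on cat_id=1 -> Rock (id 1, parent=NULL, lev 4).
Iteration 5: parent is NULL; no match; recursion stops.

Classical, Fiction, Games, History, Rock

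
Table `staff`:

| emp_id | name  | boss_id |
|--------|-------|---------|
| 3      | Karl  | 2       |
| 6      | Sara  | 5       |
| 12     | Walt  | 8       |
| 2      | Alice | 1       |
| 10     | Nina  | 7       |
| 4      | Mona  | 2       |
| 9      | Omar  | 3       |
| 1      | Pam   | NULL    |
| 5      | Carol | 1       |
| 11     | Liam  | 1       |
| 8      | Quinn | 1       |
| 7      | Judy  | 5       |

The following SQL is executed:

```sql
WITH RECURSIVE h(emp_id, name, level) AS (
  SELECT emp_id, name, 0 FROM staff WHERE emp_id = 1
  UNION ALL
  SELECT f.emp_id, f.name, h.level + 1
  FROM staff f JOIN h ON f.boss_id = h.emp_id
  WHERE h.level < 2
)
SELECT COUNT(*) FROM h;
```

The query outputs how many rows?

Base: emp_id=1 (Pam) at level 0.
Iteration 1: rows with boss_id in {1} -> Alice (id 2, level 1), Carol (id 5, level 1), Quinn (id 8, level 1), Liam (id 11, level 1).
Iteration 2: rows with boss_id in {2,5,8,11} -> Karl (id 3, level 2), Mona (id 4, level 2), Sara (id 6, level 2), Judy (id 7, level 2), Walt (id 12, level 2).
Iteration 3: level < 2 fails for all current rows; recursion stops.
Total rows emitted: 10.

10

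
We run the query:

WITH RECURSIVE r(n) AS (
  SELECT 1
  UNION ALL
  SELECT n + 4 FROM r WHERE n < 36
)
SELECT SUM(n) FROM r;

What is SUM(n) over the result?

190

Base: n=1.
Iteration 1: 1 < 36 holds -> n = 1 + 4 = 5.
Iteration 2: 5 < 36 holds -> n = 5 + 4 = 9.
Iteration 3: 9 < 36 holds -> n = 9 + 4 = 13.
Iteration 4: 13 < 36 holds -> n = 13 + 4 = 17.
Iteration 5: 17 < 36 holds -> n = 17 + 4 = 21.
Iteration 6: 21 < 36 holds -> n = 21 + 4 = 25.
Iteration 7: 25 < 36 holds -> n = 25 + 4 = 29.
Iteration 8: 29 < 36 holds -> n = 29 + 4 = 33.
Iteration 9: 33 < 36 holds -> n = 33 + 4 = 37.
Iteration 10: 37 < 36 fails; recursion stops.
SUM(n) = 1 + 5 + 9 + 13 + 17 + 21 + 25 + 29 + 33 + 37 = 190.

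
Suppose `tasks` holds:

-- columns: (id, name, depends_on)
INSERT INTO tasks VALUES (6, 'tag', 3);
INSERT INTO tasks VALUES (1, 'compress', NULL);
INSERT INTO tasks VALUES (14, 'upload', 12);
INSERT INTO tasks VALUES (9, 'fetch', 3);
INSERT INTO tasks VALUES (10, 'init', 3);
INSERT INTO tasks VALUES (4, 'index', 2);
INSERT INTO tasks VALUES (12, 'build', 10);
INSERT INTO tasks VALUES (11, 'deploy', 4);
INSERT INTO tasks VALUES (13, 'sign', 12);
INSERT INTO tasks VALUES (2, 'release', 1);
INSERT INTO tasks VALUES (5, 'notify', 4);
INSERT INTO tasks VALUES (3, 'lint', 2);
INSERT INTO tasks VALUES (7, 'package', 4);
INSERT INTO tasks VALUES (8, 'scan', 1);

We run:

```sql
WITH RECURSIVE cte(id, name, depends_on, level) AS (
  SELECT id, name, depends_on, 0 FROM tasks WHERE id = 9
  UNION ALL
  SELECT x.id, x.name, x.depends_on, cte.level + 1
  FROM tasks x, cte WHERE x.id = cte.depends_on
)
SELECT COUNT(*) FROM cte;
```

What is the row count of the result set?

4

Base: id=9 (fetch), depends_on=3, level 0.
Iteration 1: join on id=3 -> lint (id 3, depends_on=2, level 1).
Iteration 2: join on id=2 -> release (id 2, depends_on=1, level 2).
Iteration 3: join on id=1 -> compress (id 1, depends_on=NULL, level 3).
Iteration 4: depends_on is NULL; no match; recursion stops.
Total rows emitted: 4.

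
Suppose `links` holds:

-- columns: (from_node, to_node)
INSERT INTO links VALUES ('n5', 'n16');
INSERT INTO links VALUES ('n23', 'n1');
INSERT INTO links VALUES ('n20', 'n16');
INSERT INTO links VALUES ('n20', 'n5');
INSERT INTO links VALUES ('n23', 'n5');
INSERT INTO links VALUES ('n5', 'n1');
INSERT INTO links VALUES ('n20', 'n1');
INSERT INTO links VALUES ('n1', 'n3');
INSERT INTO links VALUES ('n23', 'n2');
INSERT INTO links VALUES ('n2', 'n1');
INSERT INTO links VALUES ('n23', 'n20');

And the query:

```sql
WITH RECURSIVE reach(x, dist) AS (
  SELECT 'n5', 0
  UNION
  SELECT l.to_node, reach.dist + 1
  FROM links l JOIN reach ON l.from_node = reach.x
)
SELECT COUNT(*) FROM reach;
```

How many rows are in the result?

Base: (n5, dist=0).
Iteration 1: edges from {n5} -> (n1, dist=1), (n16, dist=1).
Iteration 2: edges from {n1,n16} -> (n3, dist=2).
Iteration 3: no outgoing edges from {n3}; recursion stops.
Total rows emitted: 4.

4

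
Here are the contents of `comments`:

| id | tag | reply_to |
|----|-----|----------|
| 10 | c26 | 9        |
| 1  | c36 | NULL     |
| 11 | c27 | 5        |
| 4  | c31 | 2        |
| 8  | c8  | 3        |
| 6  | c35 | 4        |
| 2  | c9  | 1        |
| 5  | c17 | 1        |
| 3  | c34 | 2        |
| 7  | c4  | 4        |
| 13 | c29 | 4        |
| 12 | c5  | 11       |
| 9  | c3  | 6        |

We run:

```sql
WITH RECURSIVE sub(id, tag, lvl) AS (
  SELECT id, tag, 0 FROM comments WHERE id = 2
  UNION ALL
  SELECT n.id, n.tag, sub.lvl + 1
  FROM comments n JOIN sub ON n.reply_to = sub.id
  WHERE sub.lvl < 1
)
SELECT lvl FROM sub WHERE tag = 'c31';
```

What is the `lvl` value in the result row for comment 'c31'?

Base: id=2 (c9) at lvl 0.
Iteration 1: rows with reply_to in {2} -> c34 (id 3, lvl 1), c31 (id 4, lvl 1).
Iteration 2: lvl < 1 fails for all current rows; recursion stops.

1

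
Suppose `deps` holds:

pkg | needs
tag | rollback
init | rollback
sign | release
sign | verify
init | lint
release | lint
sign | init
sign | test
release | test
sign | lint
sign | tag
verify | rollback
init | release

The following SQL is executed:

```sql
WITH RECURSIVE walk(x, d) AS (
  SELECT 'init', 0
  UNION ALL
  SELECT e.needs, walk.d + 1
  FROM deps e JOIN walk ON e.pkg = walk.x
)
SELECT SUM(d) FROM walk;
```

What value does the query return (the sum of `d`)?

7

Base: (init, d=0).
Iteration 1: edges from {init} -> (lint, d=1), (release, d=1), (rollback, d=1).
Iteration 2: edges from {lint,release,rollback} -> (lint, d=2), (test, d=2).
Iteration 3: no outgoing edges from {lint,test}; recursion stops.
SUM(d) = 0 + 1 + 1 + 1 + 2 + 2 = 7.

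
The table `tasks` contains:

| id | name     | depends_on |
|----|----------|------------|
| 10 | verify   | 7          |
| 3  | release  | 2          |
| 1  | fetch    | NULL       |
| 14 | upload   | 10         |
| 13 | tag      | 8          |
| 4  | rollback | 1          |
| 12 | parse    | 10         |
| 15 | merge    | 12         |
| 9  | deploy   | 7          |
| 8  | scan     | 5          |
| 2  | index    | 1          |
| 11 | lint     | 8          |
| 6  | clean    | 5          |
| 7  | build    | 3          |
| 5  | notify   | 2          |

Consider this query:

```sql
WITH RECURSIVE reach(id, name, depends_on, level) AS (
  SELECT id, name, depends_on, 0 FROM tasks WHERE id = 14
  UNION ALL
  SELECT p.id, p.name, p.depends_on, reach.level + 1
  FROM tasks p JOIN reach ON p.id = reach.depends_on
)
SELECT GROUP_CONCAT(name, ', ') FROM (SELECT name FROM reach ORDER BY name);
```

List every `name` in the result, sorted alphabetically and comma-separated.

build, fetch, index, release, upload, verify

Base: id=14 (upload), depends_on=10, level 0.
Iteration 1: join on id=10 -> verify (id 10, depends_on=7, level 1).
Iteration 2: join on id=7 -> build (id 7, depends_on=3, level 2).
Iteration 3: join on id=3 -> release (id 3, depends_on=2, level 3).
Iteration 4: join on id=2 -> index (id 2, depends_on=1, level 4).
Iteration 5: join on id=1 -> fetch (id 1, depends_on=NULL, level 5).
Iteration 6: depends_on is NULL; no match; recursion stops.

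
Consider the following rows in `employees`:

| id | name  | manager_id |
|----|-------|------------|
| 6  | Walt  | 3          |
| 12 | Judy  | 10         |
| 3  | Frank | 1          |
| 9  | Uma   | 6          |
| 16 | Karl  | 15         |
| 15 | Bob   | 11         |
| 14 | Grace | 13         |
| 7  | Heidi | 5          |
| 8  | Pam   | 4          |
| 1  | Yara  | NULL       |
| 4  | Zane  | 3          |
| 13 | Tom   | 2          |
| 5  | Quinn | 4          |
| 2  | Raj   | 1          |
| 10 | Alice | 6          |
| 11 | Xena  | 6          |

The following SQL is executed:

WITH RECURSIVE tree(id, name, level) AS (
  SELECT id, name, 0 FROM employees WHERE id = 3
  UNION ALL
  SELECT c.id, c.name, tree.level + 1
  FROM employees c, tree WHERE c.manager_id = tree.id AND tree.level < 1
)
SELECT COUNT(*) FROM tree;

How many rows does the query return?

Base: id=3 (Frank) at level 0.
Iteration 1: rows with manager_id in {3} -> Zane (id 4, level 1), Walt (id 6, level 1).
Iteration 2: level < 1 fails for all current rows; recursion stops.
Total rows emitted: 3.

3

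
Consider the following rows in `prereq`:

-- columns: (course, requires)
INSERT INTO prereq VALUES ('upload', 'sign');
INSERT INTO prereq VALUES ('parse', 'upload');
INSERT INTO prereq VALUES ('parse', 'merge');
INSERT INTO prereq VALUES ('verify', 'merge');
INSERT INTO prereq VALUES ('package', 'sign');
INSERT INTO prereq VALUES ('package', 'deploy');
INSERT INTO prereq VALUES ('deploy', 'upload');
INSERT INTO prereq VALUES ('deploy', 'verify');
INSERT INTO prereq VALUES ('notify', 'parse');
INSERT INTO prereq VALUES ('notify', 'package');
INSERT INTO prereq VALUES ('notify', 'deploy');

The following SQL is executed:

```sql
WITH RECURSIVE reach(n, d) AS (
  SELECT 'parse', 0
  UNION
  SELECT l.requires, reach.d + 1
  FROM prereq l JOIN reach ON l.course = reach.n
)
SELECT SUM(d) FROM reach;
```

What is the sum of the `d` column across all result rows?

4

Base: (parse, d=0).
Iteration 1: edges from {parse} -> (merge, d=1), (upload, d=1).
Iteration 2: edges from {merge,upload} -> (sign, d=2).
Iteration 3: no outgoing edges from {sign}; recursion stops.
SUM(d) = 0 + 1 + 1 + 2 = 4.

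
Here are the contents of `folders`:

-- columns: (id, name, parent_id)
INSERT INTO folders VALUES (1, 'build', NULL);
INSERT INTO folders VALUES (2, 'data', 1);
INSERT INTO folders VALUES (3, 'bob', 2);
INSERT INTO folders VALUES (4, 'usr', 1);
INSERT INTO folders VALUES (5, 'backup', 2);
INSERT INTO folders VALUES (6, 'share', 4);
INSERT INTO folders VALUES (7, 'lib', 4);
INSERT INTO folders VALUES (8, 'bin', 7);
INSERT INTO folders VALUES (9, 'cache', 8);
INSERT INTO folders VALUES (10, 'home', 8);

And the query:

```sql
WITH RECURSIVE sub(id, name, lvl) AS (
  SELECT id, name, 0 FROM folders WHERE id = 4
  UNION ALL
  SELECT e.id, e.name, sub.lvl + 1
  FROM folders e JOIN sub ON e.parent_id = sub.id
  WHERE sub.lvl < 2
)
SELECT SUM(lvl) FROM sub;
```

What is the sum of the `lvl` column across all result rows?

4

Base: id=4 (usr) at lvl 0.
Iteration 1: rows with parent_id in {4} -> share (id 6, lvl 1), lib (id 7, lvl 1).
Iteration 2: rows with parent_id in {6,7} -> bin (id 8, lvl 2).
Iteration 3: lvl < 2 fails for all current rows; recursion stops.
SUM(lvl) = 0 + 1 + 1 + 2 = 4.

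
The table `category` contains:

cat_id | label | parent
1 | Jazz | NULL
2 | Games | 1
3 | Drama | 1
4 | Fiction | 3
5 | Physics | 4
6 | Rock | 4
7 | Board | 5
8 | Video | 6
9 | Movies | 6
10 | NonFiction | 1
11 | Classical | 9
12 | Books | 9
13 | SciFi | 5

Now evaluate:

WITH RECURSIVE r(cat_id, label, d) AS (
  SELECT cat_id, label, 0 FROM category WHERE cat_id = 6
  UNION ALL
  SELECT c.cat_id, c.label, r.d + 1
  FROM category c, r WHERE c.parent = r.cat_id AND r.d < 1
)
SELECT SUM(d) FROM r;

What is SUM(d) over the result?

Base: cat_id=6 (Rock) at d 0.
Iteration 1: rows with parent in {6} -> Video (id 8, d 1), Movies (id 9, d 1).
Iteration 2: d < 1 fails for all current rows; recursion stops.
SUM(d) = 0 + 1 + 1 = 2.

2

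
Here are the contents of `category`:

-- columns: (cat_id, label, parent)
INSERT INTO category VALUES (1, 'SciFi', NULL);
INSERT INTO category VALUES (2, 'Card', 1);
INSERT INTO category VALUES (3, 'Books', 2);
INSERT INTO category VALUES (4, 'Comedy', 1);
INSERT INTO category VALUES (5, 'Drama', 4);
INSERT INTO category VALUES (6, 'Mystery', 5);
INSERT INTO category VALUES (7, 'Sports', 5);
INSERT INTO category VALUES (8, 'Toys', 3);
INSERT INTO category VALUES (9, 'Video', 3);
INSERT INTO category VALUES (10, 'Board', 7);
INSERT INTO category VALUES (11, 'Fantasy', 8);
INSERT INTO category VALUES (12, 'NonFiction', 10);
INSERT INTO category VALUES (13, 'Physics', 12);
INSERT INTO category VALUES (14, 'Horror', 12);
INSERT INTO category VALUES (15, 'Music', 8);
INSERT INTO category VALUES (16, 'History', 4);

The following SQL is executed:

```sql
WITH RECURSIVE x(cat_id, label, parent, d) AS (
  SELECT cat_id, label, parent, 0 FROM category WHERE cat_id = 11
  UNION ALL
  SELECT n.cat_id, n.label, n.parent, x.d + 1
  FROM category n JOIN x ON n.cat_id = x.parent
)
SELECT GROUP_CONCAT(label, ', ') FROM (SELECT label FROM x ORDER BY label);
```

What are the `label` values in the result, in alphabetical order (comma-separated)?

Books, Card, Fantasy, SciFi, Toys

Base: cat_id=11 (Fantasy), parent=8, d 0.
Iteration 1: join on cat_id=8 -> Toys (id 8, parent=3, d 1).
Iteration 2: join on cat_id=3 -> Books (id 3, parent=2, d 2).
Iteration 3: join on cat_id=2 -> Card (id 2, parent=1, d 3).
Iteration 4: join on cat_id=1 -> SciFi (id 1, parent=NULL, d 4).
Iteration 5: parent is NULL; no match; recursion stops.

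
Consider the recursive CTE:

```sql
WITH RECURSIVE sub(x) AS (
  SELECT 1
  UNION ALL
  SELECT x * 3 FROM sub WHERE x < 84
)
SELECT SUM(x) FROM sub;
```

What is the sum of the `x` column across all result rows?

364

Base: x=1.
Iteration 1: 1 < 84 holds -> x = 1 * 3 = 3.
Iteration 2: 3 < 84 holds -> x = 3 * 3 = 9.
Iteration 3: 9 < 84 holds -> x = 9 * 3 = 27.
Iteration 4: 27 < 84 holds -> x = 27 * 3 = 81.
Iteration 5: 81 < 84 holds -> x = 81 * 3 = 243.
Iteration 6: 243 < 84 fails; recursion stops.
SUM(x) = 1 + 3 + 9 + 27 + 81 + 243 = 364.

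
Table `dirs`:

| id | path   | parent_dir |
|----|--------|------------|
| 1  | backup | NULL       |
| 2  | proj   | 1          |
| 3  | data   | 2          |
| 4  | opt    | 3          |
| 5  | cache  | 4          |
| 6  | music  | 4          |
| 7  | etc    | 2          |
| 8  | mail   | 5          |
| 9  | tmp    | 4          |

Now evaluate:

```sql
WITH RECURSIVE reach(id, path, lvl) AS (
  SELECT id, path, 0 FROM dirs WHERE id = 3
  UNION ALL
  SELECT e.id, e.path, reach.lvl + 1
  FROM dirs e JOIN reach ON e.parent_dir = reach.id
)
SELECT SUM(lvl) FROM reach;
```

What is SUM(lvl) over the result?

10

Base: id=3 (data) at lvl 0.
Iteration 1: rows with parent_dir in {3} -> opt (id 4, lvl 1).
Iteration 2: rows with parent_dir in {4} -> cache (id 5, lvl 2), music (id 6, lvl 2), tmp (id 9, lvl 2).
Iteration 3: rows with parent_dir in {5,6,9} -> mail (id 8, lvl 3).
Iteration 4: no rows with parent_dir in {8}; recursion stops.
SUM(lvl) = 0 + 1 + 2 + 2 + 2 + 3 = 10.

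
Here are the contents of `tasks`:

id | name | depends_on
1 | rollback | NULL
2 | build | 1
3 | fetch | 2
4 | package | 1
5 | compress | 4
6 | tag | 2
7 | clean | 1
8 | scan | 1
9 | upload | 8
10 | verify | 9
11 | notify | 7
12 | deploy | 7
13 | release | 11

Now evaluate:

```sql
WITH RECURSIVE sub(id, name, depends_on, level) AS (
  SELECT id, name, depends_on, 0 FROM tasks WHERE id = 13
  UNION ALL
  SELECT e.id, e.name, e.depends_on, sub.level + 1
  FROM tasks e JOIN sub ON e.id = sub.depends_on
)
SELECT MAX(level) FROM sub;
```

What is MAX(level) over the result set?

3

Base: id=13 (release), depends_on=11, level 0.
Iteration 1: join on id=11 -> notify (id 11, depends_on=7, level 1).
Iteration 2: join on id=7 -> clean (id 7, depends_on=1, level 2).
Iteration 3: join on id=1 -> rollback (id 1, depends_on=NULL, level 3).
Iteration 4: depends_on is NULL; no match; recursion stops.
level values: 0, 1, 2, 3; the maximum is 3.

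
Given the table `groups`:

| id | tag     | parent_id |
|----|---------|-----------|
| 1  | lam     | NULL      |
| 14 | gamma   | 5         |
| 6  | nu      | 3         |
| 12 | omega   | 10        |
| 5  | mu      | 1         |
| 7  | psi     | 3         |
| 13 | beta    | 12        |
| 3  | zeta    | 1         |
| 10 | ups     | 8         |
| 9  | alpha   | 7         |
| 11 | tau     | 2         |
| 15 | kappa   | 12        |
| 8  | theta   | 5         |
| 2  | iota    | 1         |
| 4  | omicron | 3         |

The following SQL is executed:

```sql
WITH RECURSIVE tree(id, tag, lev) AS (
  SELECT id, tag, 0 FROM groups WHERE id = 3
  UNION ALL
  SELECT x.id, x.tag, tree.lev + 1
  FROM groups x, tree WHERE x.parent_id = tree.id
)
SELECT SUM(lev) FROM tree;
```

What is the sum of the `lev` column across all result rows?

5

Base: id=3 (zeta) at lev 0.
Iteration 1: rows with parent_id in {3} -> omicron (id 4, lev 1), nu (id 6, lev 1), psi (id 7, lev 1).
Iteration 2: rows with parent_id in {4,6,7} -> alpha (id 9, lev 2).
Iteration 3: no rows with parent_id in {9}; recursion stops.
SUM(lev) = 0 + 1 + 1 + 1 + 2 = 5.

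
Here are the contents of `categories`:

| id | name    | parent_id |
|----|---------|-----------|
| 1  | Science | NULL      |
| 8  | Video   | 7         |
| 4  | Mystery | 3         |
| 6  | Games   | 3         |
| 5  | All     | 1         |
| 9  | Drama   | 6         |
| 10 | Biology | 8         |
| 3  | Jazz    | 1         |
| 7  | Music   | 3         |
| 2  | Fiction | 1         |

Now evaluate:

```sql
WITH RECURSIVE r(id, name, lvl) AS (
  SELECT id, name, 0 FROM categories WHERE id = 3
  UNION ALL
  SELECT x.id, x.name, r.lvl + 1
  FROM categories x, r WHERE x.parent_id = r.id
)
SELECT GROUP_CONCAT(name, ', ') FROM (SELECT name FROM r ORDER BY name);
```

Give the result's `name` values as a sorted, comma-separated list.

Biology, Drama, Games, Jazz, Music, Mystery, Video

Base: id=3 (Jazz) at lvl 0.
Iteration 1: rows with parent_id in {3} -> Mystery (id 4, lvl 1), Games (id 6, lvl 1), Music (id 7, lvl 1).
Iteration 2: rows with parent_id in {4,6,7} -> Video (id 8, lvl 2), Drama (id 9, lvl 2).
Iteration 3: rows with parent_id in {8,9} -> Biology (id 10, lvl 3).
Iteration 4: no rows with parent_id in {10}; recursion stops.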